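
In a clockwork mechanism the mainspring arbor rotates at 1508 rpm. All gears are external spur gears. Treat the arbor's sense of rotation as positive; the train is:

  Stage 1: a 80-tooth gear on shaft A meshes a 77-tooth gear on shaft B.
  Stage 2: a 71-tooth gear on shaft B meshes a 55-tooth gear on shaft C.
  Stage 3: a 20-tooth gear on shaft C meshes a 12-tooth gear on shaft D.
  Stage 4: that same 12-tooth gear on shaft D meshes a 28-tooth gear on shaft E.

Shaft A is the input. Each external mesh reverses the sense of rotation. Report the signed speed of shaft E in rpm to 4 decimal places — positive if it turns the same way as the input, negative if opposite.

Stage 1 [80T→77T]: ω = 1508.0000×80/77 = 1566.7532 rpm, dir flips to −; running = −1566.7532
Stage 2 [71T→55T]: ω = 1566.7532×71/55 = 2022.5360 rpm, dir flips to +; running = +2022.5360
Stage 3 [20T→12T]: ω = 2022.5360×20/12 = 3370.8933 rpm, dir flips to −; running = −3370.8933
Stage 4 [12T→28T]: ω = 3370.8933×12/28 = 1444.6686 rpm, dir flips to +; running = +1444.6686

+1444.6686 rpm (same as input, |ω| = 1444.6686 rpm)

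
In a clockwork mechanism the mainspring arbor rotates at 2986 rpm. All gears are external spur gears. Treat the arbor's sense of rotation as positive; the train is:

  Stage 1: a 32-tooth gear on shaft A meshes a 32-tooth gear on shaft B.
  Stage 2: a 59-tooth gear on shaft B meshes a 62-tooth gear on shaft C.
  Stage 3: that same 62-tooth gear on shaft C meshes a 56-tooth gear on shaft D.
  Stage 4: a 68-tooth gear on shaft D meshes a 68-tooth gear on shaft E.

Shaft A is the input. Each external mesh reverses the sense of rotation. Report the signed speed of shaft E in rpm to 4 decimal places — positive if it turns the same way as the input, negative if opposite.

Stage 1 [32T→32T]: ω = 2986.0000×32/32 = 2986.0000 rpm, dir flips to −; running = −2986.0000
Stage 2 [59T→62T]: ω = 2986.0000×59/62 = 2841.5161 rpm, dir flips to +; running = +2841.5161
Stage 3 [62T→56T]: ω = 2841.5161×62/56 = 3145.9643 rpm, dir flips to −; running = −3145.9643
Stage 4 [68T→68T]: ω = 3145.9643×68/68 = 3145.9643 rpm, dir flips to +; running = +3145.9643

+3145.9643 rpm (same as input, |ω| = 3145.9643 rpm)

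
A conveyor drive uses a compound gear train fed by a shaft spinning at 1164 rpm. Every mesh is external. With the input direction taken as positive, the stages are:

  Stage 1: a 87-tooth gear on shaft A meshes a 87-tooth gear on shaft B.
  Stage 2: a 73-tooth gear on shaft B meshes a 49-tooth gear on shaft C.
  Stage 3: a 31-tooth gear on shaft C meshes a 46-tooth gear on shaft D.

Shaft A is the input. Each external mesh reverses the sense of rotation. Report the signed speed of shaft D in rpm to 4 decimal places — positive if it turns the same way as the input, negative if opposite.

-1168.6477 rpm (opposite to input, |ω| = 1168.6477 rpm)

Stage 1 [87T→87T]: ω = 1164.0000×87/87 = 1164.0000 rpm, dir flips to −; running = −1164.0000
Stage 2 [73T→49T]: ω = 1164.0000×73/49 = 1734.1224 rpm, dir flips to +; running = +1734.1224
Stage 3 [31T→46T]: ω = 1734.1224×31/46 = 1168.6477 rpm, dir flips to −; running = −1168.6477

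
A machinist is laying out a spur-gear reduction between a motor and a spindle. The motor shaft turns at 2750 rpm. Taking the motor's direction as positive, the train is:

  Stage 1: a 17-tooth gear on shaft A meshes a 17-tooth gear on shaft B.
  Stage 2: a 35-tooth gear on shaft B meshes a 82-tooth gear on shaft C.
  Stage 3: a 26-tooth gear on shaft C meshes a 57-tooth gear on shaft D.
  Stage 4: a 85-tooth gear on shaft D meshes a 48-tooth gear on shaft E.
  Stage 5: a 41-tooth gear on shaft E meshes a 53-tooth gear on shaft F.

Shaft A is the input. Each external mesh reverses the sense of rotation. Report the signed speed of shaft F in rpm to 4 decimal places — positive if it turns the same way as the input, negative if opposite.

-733.4509 rpm (opposite to input, |ω| = 733.4509 rpm)

Stage 1 [17T→17T]: ω = 2750.0000×17/17 = 2750.0000 rpm, dir flips to −; running = −2750.0000
Stage 2 [35T→82T]: ω = 2750.0000×35/82 = 1173.7805 rpm, dir flips to +; running = +1173.7805
Stage 3 [26T→57T]: ω = 1173.7805×26/57 = 535.4086 rpm, dir flips to −; running = −535.4086
Stage 4 [85T→48T]: ω = 535.4086×85/48 = 948.1195 rpm, dir flips to +; running = +948.1195
Stage 5 [41T→53T]: ω = 948.1195×41/53 = 733.4509 rpm, dir flips to −; running = −733.4509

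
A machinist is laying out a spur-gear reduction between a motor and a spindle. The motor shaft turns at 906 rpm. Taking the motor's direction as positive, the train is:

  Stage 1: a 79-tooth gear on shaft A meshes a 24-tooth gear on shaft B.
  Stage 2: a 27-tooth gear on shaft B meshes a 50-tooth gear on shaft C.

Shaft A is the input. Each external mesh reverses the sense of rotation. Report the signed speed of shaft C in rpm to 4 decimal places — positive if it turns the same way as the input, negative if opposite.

Stage 1 [79T→24T]: ω = 906.0000×79/24 = 2982.2500 rpm, dir flips to −; running = −2982.2500
Stage 2 [27T→50T]: ω = 2982.2500×27/50 = 1610.4150 rpm, dir flips to +; running = +1610.4150

+1610.4150 rpm (same as input, |ω| = 1610.4150 rpm)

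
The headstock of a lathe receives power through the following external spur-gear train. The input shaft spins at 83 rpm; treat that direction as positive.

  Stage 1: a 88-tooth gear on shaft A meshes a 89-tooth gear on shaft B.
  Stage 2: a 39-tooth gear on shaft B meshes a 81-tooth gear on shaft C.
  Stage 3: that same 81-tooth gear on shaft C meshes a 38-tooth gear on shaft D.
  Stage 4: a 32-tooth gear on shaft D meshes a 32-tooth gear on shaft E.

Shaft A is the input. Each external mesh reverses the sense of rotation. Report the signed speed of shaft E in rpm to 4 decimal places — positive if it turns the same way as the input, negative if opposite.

+84.2271 rpm (same as input, |ω| = 84.2271 rpm)

Stage 1 [88T→89T]: ω = 83.0000×88/89 = 82.0674 rpm, dir flips to −; running = −82.0674
Stage 2 [39T→81T]: ω = 82.0674×39/81 = 39.5139 rpm, dir flips to +; running = +39.5139
Stage 3 [81T→38T]: ω = 39.5139×81/38 = 84.2271 rpm, dir flips to −; running = −84.2271
Stage 4 [32T→32T]: ω = 84.2271×32/32 = 84.2271 rpm, dir flips to +; running = +84.2271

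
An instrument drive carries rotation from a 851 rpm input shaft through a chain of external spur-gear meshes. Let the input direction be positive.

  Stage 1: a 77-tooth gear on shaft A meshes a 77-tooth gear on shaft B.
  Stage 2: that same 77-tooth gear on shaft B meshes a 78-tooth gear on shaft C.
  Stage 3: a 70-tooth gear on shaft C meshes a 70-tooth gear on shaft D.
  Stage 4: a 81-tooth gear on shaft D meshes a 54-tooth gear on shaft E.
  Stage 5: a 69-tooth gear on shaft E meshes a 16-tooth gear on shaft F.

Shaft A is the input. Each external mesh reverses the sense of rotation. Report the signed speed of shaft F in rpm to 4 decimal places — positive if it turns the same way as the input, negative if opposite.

-5434.3305 rpm (opposite to input, |ω| = 5434.3305 rpm)

Stage 1 [77T→77T]: ω = 851.0000×77/77 = 851.0000 rpm, dir flips to −; running = −851.0000
Stage 2 [77T→78T]: ω = 851.0000×77/78 = 840.0897 rpm, dir flips to +; running = +840.0897
Stage 3 [70T→70T]: ω = 840.0897×70/70 = 840.0897 rpm, dir flips to −; running = −840.0897
Stage 4 [81T→54T]: ω = 840.0897×81/54 = 1260.1346 rpm, dir flips to +; running = +1260.1346
Stage 5 [69T→16T]: ω = 1260.1346×69/16 = 5434.3305 rpm, dir flips to −; running = −5434.3305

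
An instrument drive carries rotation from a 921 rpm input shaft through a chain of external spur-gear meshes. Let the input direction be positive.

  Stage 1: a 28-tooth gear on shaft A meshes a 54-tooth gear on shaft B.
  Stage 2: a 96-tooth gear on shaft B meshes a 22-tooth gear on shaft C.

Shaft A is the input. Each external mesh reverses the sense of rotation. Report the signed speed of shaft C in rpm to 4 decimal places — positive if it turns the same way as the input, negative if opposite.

+2083.8788 rpm (same as input, |ω| = 2083.8788 rpm)

Stage 1 [28T→54T]: ω = 921.0000×28/54 = 477.5556 rpm, dir flips to −; running = −477.5556
Stage 2 [96T→22T]: ω = 477.5556×96/22 = 2083.8788 rpm, dir flips to +; running = +2083.8788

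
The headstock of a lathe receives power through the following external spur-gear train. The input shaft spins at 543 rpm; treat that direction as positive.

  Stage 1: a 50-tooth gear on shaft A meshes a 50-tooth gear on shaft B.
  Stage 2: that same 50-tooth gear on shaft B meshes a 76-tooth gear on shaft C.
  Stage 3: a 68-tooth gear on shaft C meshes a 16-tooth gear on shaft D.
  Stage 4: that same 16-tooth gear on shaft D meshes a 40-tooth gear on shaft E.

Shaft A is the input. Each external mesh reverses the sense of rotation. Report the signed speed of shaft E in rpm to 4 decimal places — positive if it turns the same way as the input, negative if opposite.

Stage 1 [50T→50T]: ω = 543.0000×50/50 = 543.0000 rpm, dir flips to −; running = −543.0000
Stage 2 [50T→76T]: ω = 543.0000×50/76 = 357.2368 rpm, dir flips to +; running = +357.2368
Stage 3 [68T→16T]: ω = 357.2368×68/16 = 1518.2566 rpm, dir flips to −; running = −1518.2566
Stage 4 [16T→40T]: ω = 1518.2566×16/40 = 607.3026 rpm, dir flips to +; running = +607.3026

+607.3026 rpm (same as input, |ω| = 607.3026 rpm)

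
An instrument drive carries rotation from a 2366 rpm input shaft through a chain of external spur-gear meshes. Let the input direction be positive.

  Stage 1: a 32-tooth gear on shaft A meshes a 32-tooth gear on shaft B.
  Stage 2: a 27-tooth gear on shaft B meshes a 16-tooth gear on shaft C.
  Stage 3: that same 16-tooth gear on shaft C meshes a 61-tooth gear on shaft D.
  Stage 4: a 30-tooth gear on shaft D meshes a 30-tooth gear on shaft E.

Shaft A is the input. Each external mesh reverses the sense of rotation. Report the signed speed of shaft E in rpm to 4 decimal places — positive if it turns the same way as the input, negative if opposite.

+1047.2459 rpm (same as input, |ω| = 1047.2459 rpm)

Stage 1 [32T→32T]: ω = 2366.0000×32/32 = 2366.0000 rpm, dir flips to −; running = −2366.0000
Stage 2 [27T→16T]: ω = 2366.0000×27/16 = 3992.6250 rpm, dir flips to +; running = +3992.6250
Stage 3 [16T→61T]: ω = 3992.6250×16/61 = 1047.2459 rpm, dir flips to −; running = −1047.2459
Stage 4 [30T→30T]: ω = 1047.2459×30/30 = 1047.2459 rpm, dir flips to +; running = +1047.2459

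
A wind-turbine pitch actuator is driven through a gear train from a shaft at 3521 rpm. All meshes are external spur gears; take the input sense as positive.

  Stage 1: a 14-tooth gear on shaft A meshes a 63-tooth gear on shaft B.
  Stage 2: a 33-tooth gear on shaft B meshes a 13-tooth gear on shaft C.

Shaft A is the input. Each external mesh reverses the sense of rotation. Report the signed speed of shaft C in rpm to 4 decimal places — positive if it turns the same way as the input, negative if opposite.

+1986.2051 rpm (same as input, |ω| = 1986.2051 rpm)

Stage 1 [14T→63T]: ω = 3521.0000×14/63 = 782.4444 rpm, dir flips to −; running = −782.4444
Stage 2 [33T→13T]: ω = 782.4444×33/13 = 1986.2051 rpm, dir flips to +; running = +1986.2051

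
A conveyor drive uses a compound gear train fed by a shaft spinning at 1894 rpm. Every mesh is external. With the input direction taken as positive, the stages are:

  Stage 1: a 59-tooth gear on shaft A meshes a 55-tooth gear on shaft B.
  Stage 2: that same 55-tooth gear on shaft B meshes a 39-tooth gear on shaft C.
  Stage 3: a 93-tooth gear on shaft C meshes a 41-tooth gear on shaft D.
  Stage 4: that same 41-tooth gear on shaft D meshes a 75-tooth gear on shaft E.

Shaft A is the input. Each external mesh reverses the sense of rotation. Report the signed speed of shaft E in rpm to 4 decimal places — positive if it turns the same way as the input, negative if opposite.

Stage 1 [59T→55T]: ω = 1894.0000×59/55 = 2031.7455 rpm, dir flips to −; running = −2031.7455
Stage 2 [55T→39T]: ω = 2031.7455×55/39 = 2865.2821 rpm, dir flips to +; running = +2865.2821
Stage 3 [93T→41T]: ω = 2865.2821×93/41 = 6499.2983 rpm, dir flips to −; running = −6499.2983
Stage 4 [41T→75T]: ω = 6499.2983×41/75 = 3552.9497 rpm, dir flips to +; running = +3552.9497

+3552.9497 rpm (same as input, |ω| = 3552.9497 rpm)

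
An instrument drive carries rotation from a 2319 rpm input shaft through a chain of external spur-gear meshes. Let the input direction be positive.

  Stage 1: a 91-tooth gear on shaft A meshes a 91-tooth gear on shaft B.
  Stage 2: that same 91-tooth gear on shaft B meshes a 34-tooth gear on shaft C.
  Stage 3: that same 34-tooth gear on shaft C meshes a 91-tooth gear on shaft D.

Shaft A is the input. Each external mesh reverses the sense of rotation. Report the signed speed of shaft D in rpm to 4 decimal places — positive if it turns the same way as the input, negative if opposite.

-2319.0000 rpm (opposite to input, |ω| = 2319.0000 rpm)

Stage 1 [91T→91T]: ω = 2319.0000×91/91 = 2319.0000 rpm, dir flips to −; running = −2319.0000
Stage 2 [91T→34T]: ω = 2319.0000×91/34 = 6206.7353 rpm, dir flips to +; running = +6206.7353
Stage 3 [34T→91T]: ω = 6206.7353×34/91 = 2319.0000 rpm, dir flips to −; running = −2319.0000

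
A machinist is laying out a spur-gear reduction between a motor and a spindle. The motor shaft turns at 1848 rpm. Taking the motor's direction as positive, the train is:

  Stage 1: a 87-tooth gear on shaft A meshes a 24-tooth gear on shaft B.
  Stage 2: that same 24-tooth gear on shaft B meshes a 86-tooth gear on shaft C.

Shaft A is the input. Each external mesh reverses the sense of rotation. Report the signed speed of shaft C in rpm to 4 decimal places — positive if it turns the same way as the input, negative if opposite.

+1869.4884 rpm (same as input, |ω| = 1869.4884 rpm)

Stage 1 [87T→24T]: ω = 1848.0000×87/24 = 6699.0000 rpm, dir flips to −; running = −6699.0000
Stage 2 [24T→86T]: ω = 6699.0000×24/86 = 1869.4884 rpm, dir flips to +; running = +1869.4884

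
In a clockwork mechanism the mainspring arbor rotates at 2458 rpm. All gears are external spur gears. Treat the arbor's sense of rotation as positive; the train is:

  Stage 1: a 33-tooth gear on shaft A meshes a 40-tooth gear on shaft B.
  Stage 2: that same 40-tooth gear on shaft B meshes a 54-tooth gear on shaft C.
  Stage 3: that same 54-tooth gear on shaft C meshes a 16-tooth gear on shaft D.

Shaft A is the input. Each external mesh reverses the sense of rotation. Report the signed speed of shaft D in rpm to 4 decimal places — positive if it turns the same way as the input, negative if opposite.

Stage 1 [33T→40T]: ω = 2458.0000×33/40 = 2027.8500 rpm, dir flips to −; running = −2027.8500
Stage 2 [40T→54T]: ω = 2027.8500×40/54 = 1502.1111 rpm, dir flips to +; running = +1502.1111
Stage 3 [54T→16T]: ω = 1502.1111×54/16 = 5069.6250 rpm, dir flips to −; running = −5069.6250

-5069.6250 rpm (opposite to input, |ω| = 5069.6250 rpm)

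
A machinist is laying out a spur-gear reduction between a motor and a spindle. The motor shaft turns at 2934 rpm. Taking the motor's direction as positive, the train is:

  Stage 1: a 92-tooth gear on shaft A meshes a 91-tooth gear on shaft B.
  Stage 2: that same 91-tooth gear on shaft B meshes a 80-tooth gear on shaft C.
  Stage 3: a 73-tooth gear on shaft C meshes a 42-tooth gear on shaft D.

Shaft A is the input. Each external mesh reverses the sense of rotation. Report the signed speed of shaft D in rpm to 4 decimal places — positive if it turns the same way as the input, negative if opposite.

-5864.5071 rpm (opposite to input, |ω| = 5864.5071 rpm)

Stage 1 [92T→91T]: ω = 2934.0000×92/91 = 2966.2418 rpm, dir flips to −; running = −2966.2418
Stage 2 [91T→80T]: ω = 2966.2418×91/80 = 3374.1000 rpm, dir flips to +; running = +3374.1000
Stage 3 [73T→42T]: ω = 3374.1000×73/42 = 5864.5071 rpm, dir flips to −; running = −5864.5071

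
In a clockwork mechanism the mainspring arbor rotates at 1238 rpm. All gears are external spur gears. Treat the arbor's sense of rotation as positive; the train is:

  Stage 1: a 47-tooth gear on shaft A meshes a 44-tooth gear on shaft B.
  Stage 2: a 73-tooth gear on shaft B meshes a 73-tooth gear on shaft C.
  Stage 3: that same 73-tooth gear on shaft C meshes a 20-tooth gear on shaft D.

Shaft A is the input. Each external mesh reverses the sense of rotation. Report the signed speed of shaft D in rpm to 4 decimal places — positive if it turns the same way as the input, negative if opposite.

Stage 1 [47T→44T]: ω = 1238.0000×47/44 = 1322.4091 rpm, dir flips to −; running = −1322.4091
Stage 2 [73T→73T]: ω = 1322.4091×73/73 = 1322.4091 rpm, dir flips to +; running = +1322.4091
Stage 3 [73T→20T]: ω = 1322.4091×73/20 = 4826.7932 rpm, dir flips to −; running = −4826.7932

-4826.7932 rpm (opposite to input, |ω| = 4826.7932 rpm)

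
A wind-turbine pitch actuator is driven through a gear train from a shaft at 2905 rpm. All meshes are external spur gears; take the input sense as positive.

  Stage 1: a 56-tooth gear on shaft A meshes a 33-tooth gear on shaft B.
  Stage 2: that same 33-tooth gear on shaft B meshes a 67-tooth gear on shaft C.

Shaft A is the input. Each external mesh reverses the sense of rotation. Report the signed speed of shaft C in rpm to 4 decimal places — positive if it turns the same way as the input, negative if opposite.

Stage 1 [56T→33T]: ω = 2905.0000×56/33 = 4929.6970 rpm, dir flips to −; running = −4929.6970
Stage 2 [33T→67T]: ω = 4929.6970×33/67 = 2428.0597 rpm, dir flips to +; running = +2428.0597

+2428.0597 rpm (same as input, |ω| = 2428.0597 rpm)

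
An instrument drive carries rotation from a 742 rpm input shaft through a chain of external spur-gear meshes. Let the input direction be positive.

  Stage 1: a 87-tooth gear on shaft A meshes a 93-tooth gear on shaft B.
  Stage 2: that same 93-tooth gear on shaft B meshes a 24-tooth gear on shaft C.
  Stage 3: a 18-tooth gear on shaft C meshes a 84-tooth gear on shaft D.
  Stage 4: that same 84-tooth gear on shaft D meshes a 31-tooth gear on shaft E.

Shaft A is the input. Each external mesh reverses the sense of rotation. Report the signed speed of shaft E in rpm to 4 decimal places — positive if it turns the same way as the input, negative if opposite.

Stage 1 [87T→93T]: ω = 742.0000×87/93 = 694.1290 rpm, dir flips to −; running = −694.1290
Stage 2 [93T→24T]: ω = 694.1290×93/24 = 2689.7500 rpm, dir flips to +; running = +2689.7500
Stage 3 [18T→84T]: ω = 2689.7500×18/84 = 576.3750 rpm, dir flips to −; running = −576.3750
Stage 4 [84T→31T]: ω = 576.3750×84/31 = 1561.7903 rpm, dir flips to +; running = +1561.7903

+1561.7903 rpm (same as input, |ω| = 1561.7903 rpm)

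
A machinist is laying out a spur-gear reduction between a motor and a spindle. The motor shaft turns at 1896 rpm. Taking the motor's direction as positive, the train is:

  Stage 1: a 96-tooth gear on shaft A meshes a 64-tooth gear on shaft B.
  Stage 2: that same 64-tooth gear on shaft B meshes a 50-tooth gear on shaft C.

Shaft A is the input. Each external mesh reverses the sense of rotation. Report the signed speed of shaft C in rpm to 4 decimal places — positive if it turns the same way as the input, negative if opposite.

+3640.3200 rpm (same as input, |ω| = 3640.3200 rpm)

Stage 1 [96T→64T]: ω = 1896.0000×96/64 = 2844.0000 rpm, dir flips to −; running = −2844.0000
Stage 2 [64T→50T]: ω = 2844.0000×64/50 = 3640.3200 rpm, dir flips to +; running = +3640.3200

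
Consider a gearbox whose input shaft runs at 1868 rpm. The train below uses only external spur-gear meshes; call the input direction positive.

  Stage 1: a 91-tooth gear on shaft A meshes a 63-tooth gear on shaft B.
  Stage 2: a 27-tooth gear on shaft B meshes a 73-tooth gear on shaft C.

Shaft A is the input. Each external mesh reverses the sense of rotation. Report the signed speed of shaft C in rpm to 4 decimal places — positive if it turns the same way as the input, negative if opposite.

+997.9726 rpm (same as input, |ω| = 997.9726 rpm)

Stage 1 [91T→63T]: ω = 1868.0000×91/63 = 2698.2222 rpm, dir flips to −; running = −2698.2222
Stage 2 [27T→73T]: ω = 2698.2222×27/73 = 997.9726 rpm, dir flips to +; running = +997.9726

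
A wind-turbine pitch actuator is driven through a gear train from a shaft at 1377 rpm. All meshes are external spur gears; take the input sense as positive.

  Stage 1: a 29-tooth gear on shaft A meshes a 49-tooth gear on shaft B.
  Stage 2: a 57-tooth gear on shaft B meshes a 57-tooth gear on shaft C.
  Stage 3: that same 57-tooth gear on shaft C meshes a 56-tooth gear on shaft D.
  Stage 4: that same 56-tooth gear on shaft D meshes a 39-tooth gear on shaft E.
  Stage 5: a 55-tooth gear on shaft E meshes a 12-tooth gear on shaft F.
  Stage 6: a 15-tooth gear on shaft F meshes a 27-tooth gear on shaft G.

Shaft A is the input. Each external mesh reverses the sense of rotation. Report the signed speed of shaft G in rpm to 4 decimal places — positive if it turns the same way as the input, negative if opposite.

Stage 1 [29T→49T]: ω = 1377.0000×29/49 = 814.9592 rpm, dir flips to −; running = −814.9592
Stage 2 [57T→57T]: ω = 814.9592×57/57 = 814.9592 rpm, dir flips to +; running = +814.9592
Stage 3 [57T→56T]: ω = 814.9592×57/56 = 829.5120 rpm, dir flips to −; running = −829.5120
Stage 4 [56T→39T]: ω = 829.5120×56/39 = 1191.0942 rpm, dir flips to +; running = +1191.0942
Stage 5 [55T→12T]: ω = 1191.0942×55/12 = 5459.1817 rpm, dir flips to −; running = −5459.1817
Stage 6 [15T→27T]: ω = 5459.1817×15/27 = 3032.8787 rpm, dir flips to +; running = +3032.8787

+3032.8787 rpm (same as input, |ω| = 3032.8787 rpm)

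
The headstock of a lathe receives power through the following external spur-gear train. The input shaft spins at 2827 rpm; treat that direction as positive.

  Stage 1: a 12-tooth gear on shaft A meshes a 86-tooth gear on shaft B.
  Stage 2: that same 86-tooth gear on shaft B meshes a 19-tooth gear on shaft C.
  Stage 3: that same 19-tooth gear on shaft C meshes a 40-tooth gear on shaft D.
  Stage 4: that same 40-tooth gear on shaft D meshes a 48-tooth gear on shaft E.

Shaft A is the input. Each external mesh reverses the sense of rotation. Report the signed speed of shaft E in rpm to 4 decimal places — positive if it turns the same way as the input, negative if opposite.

Stage 1 [12T→86T]: ω = 2827.0000×12/86 = 394.4651 rpm, dir flips to −; running = −394.4651
Stage 2 [86T→19T]: ω = 394.4651×86/19 = 1785.4737 rpm, dir flips to +; running = +1785.4737
Stage 3 [19T→40T]: ω = 1785.4737×19/40 = 848.1000 rpm, dir flips to −; running = −848.1000
Stage 4 [40T→48T]: ω = 848.1000×40/48 = 706.7500 rpm, dir flips to +; running = +706.7500

+706.7500 rpm (same as input, |ω| = 706.7500 rpm)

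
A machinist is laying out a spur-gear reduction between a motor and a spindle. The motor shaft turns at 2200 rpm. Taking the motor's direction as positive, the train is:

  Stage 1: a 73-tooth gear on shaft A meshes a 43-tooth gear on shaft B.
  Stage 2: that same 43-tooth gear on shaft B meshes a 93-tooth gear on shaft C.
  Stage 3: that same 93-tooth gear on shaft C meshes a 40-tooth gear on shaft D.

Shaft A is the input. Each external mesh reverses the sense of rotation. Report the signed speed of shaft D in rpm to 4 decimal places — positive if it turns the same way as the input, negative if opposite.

Stage 1 [73T→43T]: ω = 2200.0000×73/43 = 3734.8837 rpm, dir flips to −; running = −3734.8837
Stage 2 [43T→93T]: ω = 3734.8837×43/93 = 1726.8817 rpm, dir flips to +; running = +1726.8817
Stage 3 [93T→40T]: ω = 1726.8817×93/40 = 4015.0000 rpm, dir flips to −; running = −4015.0000

-4015.0000 rpm (opposite to input, |ω| = 4015.0000 rpm)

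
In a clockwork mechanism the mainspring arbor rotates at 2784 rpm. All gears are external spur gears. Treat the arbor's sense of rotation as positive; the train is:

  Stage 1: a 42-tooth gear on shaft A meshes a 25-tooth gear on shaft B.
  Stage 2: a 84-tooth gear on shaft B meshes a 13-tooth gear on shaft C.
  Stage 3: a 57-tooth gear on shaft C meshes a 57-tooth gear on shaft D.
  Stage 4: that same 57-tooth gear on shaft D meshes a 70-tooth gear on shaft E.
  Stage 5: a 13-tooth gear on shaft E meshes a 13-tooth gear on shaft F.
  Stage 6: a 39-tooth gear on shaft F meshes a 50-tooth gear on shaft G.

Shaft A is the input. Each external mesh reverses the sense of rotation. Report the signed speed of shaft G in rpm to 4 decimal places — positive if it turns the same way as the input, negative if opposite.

+19194.9005 rpm (same as input, |ω| = 19194.9005 rpm)

Stage 1 [42T→25T]: ω = 2784.0000×42/25 = 4677.1200 rpm, dir flips to −; running = −4677.1200
Stage 2 [84T→13T]: ω = 4677.1200×84/13 = 30221.3908 rpm, dir flips to +; running = +30221.3908
Stage 3 [57T→57T]: ω = 30221.3908×57/57 = 30221.3908 rpm, dir flips to −; running = −30221.3908
Stage 4 [57T→70T]: ω = 30221.3908×57/70 = 24608.8468 rpm, dir flips to +; running = +24608.8468
Stage 5 [13T→13T]: ω = 24608.8468×13/13 = 24608.8468 rpm, dir flips to −; running = −24608.8468
Stage 6 [39T→50T]: ω = 24608.8468×39/50 = 19194.9005 rpm, dir flips to +; running = +19194.9005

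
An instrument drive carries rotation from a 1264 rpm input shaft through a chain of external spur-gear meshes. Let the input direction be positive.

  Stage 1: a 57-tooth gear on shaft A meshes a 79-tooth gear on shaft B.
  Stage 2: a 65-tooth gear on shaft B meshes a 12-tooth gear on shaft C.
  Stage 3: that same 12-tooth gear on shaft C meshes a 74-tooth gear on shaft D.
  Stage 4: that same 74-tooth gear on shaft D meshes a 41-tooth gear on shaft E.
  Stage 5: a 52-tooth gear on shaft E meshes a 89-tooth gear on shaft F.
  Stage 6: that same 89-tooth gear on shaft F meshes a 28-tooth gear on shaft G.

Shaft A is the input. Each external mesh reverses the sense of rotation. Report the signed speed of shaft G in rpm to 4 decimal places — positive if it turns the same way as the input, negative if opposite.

+2685.1568 rpm (same as input, |ω| = 2685.1568 rpm)

Stage 1 [57T→79T]: ω = 1264.0000×57/79 = 912.0000 rpm, dir flips to −; running = −912.0000
Stage 2 [65T→12T]: ω = 912.0000×65/12 = 4940.0000 rpm, dir flips to +; running = +4940.0000
Stage 3 [12T→74T]: ω = 4940.0000×12/74 = 801.0811 rpm, dir flips to −; running = −801.0811
Stage 4 [74T→41T]: ω = 801.0811×74/41 = 1445.8537 rpm, dir flips to +; running = +1445.8537
Stage 5 [52T→89T]: ω = 1445.8537×52/89 = 844.7684 rpm, dir flips to −; running = −844.7684
Stage 6 [89T→28T]: ω = 844.7684×89/28 = 2685.1568 rpm, dir flips to +; running = +2685.1568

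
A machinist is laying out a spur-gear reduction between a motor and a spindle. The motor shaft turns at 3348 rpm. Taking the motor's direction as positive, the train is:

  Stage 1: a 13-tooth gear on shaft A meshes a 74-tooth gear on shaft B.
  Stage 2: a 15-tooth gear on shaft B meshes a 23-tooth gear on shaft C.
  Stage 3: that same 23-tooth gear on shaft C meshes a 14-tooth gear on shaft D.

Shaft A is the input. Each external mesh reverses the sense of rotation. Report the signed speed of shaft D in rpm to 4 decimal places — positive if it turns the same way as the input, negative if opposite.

-630.1737 rpm (opposite to input, |ω| = 630.1737 rpm)

Stage 1 [13T→74T]: ω = 3348.0000×13/74 = 588.1622 rpm, dir flips to −; running = −588.1622
Stage 2 [15T→23T]: ω = 588.1622×15/23 = 383.5840 rpm, dir flips to +; running = +383.5840
Stage 3 [23T→14T]: ω = 383.5840×23/14 = 630.1737 rpm, dir flips to −; running = −630.1737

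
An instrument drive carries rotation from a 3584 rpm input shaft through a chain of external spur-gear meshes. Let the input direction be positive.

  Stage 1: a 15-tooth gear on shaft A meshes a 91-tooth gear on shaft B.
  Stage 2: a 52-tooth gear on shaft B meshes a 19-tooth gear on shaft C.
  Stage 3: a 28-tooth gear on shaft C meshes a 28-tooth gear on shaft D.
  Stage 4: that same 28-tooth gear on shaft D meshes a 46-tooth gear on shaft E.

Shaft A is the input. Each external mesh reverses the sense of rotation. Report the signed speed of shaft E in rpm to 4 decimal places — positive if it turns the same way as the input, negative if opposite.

Stage 1 [15T→91T]: ω = 3584.0000×15/91 = 590.7692 rpm, dir flips to −; running = −590.7692
Stage 2 [52T→19T]: ω = 590.7692×52/19 = 1616.8421 rpm, dir flips to +; running = +1616.8421
Stage 3 [28T→28T]: ω = 1616.8421×28/28 = 1616.8421 rpm, dir flips to −; running = −1616.8421
Stage 4 [28T→46T]: ω = 1616.8421×28/46 = 984.1648 rpm, dir flips to +; running = +984.1648

+984.1648 rpm (same as input, |ω| = 984.1648 rpm)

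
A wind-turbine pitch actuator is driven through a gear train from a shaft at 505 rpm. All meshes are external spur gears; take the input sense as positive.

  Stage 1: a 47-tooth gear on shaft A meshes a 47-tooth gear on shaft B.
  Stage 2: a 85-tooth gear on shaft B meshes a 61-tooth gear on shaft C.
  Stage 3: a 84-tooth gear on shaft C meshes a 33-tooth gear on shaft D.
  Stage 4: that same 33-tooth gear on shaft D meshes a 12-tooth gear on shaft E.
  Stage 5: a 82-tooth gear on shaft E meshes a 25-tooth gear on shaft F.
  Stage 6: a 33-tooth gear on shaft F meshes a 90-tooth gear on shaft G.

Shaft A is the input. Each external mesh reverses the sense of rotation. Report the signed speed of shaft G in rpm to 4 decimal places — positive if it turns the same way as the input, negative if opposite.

Stage 1 [47T→47T]: ω = 505.0000×47/47 = 505.0000 rpm, dir flips to −; running = −505.0000
Stage 2 [85T→61T]: ω = 505.0000×85/61 = 703.6885 rpm, dir flips to +; running = +703.6885
Stage 3 [84T→33T]: ω = 703.6885×84/33 = 1791.2072 rpm, dir flips to −; running = −1791.2072
Stage 4 [33T→12T]: ω = 1791.2072×33/12 = 4925.8197 rpm, dir flips to +; running = +4925.8197
Stage 5 [82T→25T]: ω = 4925.8197×82/25 = 16156.6885 rpm, dir flips to −; running = −16156.6885
Stage 6 [33T→90T]: ω = 16156.6885×33/90 = 5924.1191 rpm, dir flips to +; running = +5924.1191

+5924.1191 rpm (same as input, |ω| = 5924.1191 rpm)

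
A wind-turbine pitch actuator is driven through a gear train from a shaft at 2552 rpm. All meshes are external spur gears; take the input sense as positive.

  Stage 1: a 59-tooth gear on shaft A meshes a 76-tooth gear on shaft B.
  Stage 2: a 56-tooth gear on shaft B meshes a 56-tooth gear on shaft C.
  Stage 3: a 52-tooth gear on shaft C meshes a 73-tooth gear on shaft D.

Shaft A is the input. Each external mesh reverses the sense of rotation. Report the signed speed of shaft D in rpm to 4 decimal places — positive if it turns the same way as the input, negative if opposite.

Stage 1 [59T→76T]: ω = 2552.0000×59/76 = 1981.1579 rpm, dir flips to −; running = −1981.1579
Stage 2 [56T→56T]: ω = 1981.1579×56/56 = 1981.1579 rpm, dir flips to +; running = +1981.1579
Stage 3 [52T→73T]: ω = 1981.1579×52/73 = 1411.2358 rpm, dir flips to −; running = −1411.2358

-1411.2358 rpm (opposite to input, |ω| = 1411.2358 rpm)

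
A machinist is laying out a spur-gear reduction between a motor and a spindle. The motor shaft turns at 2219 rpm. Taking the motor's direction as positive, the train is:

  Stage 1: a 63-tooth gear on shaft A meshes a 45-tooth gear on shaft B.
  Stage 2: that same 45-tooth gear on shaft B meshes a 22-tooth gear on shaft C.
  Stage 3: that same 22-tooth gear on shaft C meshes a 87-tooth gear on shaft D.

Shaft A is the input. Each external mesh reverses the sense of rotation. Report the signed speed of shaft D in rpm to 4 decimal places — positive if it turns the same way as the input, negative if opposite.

Stage 1 [63T→45T]: ω = 2219.0000×63/45 = 3106.6000 rpm, dir flips to −; running = −3106.6000
Stage 2 [45T→22T]: ω = 3106.6000×45/22 = 6354.4091 rpm, dir flips to +; running = +6354.4091
Stage 3 [22T→87T]: ω = 6354.4091×22/87 = 1606.8621 rpm, dir flips to −; running = −1606.8621

-1606.8621 rpm (opposite to input, |ω| = 1606.8621 rpm)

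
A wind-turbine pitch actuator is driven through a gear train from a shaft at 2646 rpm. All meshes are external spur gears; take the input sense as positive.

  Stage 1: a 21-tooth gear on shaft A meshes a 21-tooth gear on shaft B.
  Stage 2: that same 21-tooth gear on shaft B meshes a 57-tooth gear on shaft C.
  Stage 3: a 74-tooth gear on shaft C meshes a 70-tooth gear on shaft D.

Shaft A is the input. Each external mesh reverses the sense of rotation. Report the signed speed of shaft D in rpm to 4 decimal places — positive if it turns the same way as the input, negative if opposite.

-1030.5474 rpm (opposite to input, |ω| = 1030.5474 rpm)

Stage 1 [21T→21T]: ω = 2646.0000×21/21 = 2646.0000 rpm, dir flips to −; running = −2646.0000
Stage 2 [21T→57T]: ω = 2646.0000×21/57 = 974.8421 rpm, dir flips to +; running = +974.8421
Stage 3 [74T→70T]: ω = 974.8421×74/70 = 1030.5474 rpm, dir flips to −; running = −1030.5474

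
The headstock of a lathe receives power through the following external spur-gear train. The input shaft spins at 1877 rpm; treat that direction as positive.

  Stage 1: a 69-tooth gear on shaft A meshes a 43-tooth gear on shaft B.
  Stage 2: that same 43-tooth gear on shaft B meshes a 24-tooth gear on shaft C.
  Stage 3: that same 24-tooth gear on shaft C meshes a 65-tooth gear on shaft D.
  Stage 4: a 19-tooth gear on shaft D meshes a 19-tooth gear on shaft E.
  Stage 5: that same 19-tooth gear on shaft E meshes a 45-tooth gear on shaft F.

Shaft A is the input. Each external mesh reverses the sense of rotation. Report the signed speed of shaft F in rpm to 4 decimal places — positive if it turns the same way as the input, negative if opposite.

Stage 1 [69T→43T]: ω = 1877.0000×69/43 = 3011.9302 rpm, dir flips to −; running = −3011.9302
Stage 2 [43T→24T]: ω = 3011.9302×43/24 = 5396.3750 rpm, dir flips to +; running = +5396.3750
Stage 3 [24T→65T]: ω = 5396.3750×24/65 = 1992.5077 rpm, dir flips to −; running = −1992.5077
Stage 4 [19T→19T]: ω = 1992.5077×19/19 = 1992.5077 rpm, dir flips to +; running = +1992.5077
Stage 5 [19T→45T]: ω = 1992.5077×19/45 = 841.2810 rpm, dir flips to −; running = −841.2810

-841.2810 rpm (opposite to input, |ω| = 841.2810 rpm)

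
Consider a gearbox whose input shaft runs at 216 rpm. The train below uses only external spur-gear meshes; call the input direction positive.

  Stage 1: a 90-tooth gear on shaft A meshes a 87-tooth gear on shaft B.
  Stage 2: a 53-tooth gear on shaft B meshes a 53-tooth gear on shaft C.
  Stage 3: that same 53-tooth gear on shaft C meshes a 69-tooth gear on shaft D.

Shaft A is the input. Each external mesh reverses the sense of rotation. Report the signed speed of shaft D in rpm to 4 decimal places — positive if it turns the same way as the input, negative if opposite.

-171.6342 rpm (opposite to input, |ω| = 171.6342 rpm)

Stage 1 [90T→87T]: ω = 216.0000×90/87 = 223.4483 rpm, dir flips to −; running = −223.4483
Stage 2 [53T→53T]: ω = 223.4483×53/53 = 223.4483 rpm, dir flips to +; running = +223.4483
Stage 3 [53T→69T]: ω = 223.4483×53/69 = 171.6342 rpm, dir flips to −; running = −171.6342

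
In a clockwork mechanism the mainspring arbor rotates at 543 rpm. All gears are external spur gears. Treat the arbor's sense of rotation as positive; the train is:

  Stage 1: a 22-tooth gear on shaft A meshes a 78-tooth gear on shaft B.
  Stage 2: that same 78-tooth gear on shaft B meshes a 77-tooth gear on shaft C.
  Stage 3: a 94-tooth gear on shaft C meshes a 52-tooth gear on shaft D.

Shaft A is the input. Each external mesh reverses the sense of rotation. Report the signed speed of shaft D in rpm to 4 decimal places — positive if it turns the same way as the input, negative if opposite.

-280.4505 rpm (opposite to input, |ω| = 280.4505 rpm)

Stage 1 [22T→78T]: ω = 543.0000×22/78 = 153.1538 rpm, dir flips to −; running = −153.1538
Stage 2 [78T→77T]: ω = 153.1538×78/77 = 155.1429 rpm, dir flips to +; running = +155.1429
Stage 3 [94T→52T]: ω = 155.1429×94/52 = 280.4505 rpm, dir flips to −; running = −280.4505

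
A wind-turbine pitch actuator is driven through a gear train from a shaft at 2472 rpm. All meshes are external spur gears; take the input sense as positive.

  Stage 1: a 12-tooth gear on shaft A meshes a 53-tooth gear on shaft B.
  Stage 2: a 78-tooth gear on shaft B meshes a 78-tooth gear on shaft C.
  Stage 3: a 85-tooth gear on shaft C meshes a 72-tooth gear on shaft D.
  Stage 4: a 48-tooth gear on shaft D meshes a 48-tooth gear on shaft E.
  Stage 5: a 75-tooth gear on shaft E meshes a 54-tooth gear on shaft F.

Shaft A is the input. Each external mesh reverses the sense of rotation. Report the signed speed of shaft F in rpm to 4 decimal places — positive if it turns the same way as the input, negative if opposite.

Stage 1 [12T→53T]: ω = 2472.0000×12/53 = 559.6981 rpm, dir flips to −; running = −559.6981
Stage 2 [78T→78T]: ω = 559.6981×78/78 = 559.6981 rpm, dir flips to +; running = +559.6981
Stage 3 [85T→72T]: ω = 559.6981×85/72 = 660.7547 rpm, dir flips to −; running = −660.7547
Stage 4 [48T→48T]: ω = 660.7547×48/48 = 660.7547 rpm, dir flips to +; running = +660.7547
Stage 5 [75T→54T]: ω = 660.7547×75/54 = 917.7149 rpm, dir flips to −; running = −917.7149

-917.7149 rpm (opposite to input, |ω| = 917.7149 rpm)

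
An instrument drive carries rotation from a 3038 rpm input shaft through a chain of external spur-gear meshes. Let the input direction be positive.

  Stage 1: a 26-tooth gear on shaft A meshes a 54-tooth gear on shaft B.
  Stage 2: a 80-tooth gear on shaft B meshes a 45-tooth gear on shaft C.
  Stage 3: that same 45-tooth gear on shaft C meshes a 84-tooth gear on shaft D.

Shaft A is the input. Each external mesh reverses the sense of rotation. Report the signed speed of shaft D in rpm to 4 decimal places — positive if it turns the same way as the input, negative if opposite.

Stage 1 [26T→54T]: ω = 3038.0000×26/54 = 1462.7407 rpm, dir flips to −; running = −1462.7407
Stage 2 [80T→45T]: ω = 1462.7407×80/45 = 2600.4280 rpm, dir flips to +; running = +2600.4280
Stage 3 [45T→84T]: ω = 2600.4280×45/84 = 1393.0864 rpm, dir flips to −; running = −1393.0864

-1393.0864 rpm (opposite to input, |ω| = 1393.0864 rpm)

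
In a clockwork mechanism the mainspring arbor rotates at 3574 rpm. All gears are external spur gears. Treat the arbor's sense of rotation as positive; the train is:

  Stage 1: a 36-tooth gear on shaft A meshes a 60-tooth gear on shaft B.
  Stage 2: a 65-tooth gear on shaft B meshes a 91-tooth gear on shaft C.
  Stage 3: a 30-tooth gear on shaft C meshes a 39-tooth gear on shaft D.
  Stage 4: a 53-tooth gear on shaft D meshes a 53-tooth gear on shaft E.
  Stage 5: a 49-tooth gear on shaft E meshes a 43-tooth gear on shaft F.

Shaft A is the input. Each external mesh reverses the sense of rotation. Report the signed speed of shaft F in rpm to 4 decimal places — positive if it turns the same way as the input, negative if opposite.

Stage 1 [36T→60T]: ω = 3574.0000×36/60 = 2144.4000 rpm, dir flips to −; running = −2144.4000
Stage 2 [65T→91T]: ω = 2144.4000×65/91 = 1531.7143 rpm, dir flips to +; running = +1531.7143
Stage 3 [30T→39T]: ω = 1531.7143×30/39 = 1178.2418 rpm, dir flips to −; running = −1178.2418
Stage 4 [53T→53T]: ω = 1178.2418×53/53 = 1178.2418 rpm, dir flips to +; running = +1178.2418
Stage 5 [49T→43T]: ω = 1178.2418×49/43 = 1342.6476 rpm, dir flips to −; running = −1342.6476

-1342.6476 rpm (opposite to input, |ω| = 1342.6476 rpm)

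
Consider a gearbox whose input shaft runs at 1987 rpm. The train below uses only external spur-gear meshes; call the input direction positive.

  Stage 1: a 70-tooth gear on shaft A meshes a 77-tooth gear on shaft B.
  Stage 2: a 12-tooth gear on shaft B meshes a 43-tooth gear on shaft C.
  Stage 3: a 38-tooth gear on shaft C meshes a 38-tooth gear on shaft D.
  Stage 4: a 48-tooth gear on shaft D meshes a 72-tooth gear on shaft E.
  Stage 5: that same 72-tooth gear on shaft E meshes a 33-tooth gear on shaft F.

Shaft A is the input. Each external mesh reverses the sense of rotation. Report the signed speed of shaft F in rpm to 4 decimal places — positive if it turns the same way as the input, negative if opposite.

-733.2385 rpm (opposite to input, |ω| = 733.2385 rpm)

Stage 1 [70T→77T]: ω = 1987.0000×70/77 = 1806.3636 rpm, dir flips to −; running = −1806.3636
Stage 2 [12T→43T]: ω = 1806.3636×12/43 = 504.1015 rpm, dir flips to +; running = +504.1015
Stage 3 [38T→38T]: ω = 504.1015×38/38 = 504.1015 rpm, dir flips to −; running = −504.1015
Stage 4 [48T→72T]: ω = 504.1015×48/72 = 336.0677 rpm, dir flips to +; running = +336.0677
Stage 5 [72T→33T]: ω = 336.0677×72/33 = 733.2385 rpm, dir flips to −; running = −733.2385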